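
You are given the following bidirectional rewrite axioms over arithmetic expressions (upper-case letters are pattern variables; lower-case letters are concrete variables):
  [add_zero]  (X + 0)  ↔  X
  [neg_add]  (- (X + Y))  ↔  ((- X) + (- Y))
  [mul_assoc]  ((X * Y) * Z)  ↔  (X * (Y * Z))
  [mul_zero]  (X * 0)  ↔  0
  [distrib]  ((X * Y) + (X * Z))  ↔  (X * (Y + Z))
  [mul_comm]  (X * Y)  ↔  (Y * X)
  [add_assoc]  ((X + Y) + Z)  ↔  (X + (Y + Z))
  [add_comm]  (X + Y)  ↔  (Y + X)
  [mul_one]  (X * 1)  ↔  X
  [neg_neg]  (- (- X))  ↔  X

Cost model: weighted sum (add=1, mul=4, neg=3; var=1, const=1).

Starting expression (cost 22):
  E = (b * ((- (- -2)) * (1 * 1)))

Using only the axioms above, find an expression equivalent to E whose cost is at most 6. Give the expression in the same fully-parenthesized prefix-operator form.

1. [mul_one →] (1 * 1)  →  1;  E = (b * ((- (- -2)) * 1))
2. [neg_neg →] (- (- -2))  →  -2;  E = (b * (-2 * 1))
3. [mul_one →] (-2 * 1)  →  -2;  cost 6 ≤ 6, done

(b * -2)   [cost 6]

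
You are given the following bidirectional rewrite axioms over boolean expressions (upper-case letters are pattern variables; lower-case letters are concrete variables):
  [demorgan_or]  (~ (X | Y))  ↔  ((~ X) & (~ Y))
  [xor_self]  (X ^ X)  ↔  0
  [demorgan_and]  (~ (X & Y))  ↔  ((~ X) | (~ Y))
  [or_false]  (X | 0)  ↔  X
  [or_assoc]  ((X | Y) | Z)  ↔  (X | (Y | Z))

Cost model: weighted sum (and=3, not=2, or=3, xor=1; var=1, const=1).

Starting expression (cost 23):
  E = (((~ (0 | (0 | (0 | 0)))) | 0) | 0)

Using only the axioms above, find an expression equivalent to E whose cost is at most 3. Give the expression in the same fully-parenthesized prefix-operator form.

(~ 0)   [cost 3]

(1) (((~ (0 | (0 | (0 | 0)))) | 0) | 0)  =[or_false →]=  ((~ (0 | (0 | (0 | 0)))) | 0)
(2) ((~ (0 | (0 | (0 | 0)))) | 0)  =[or_false →]=  (~ (0 | (0 | (0 | 0))))
(3) (0 | 0)  =[or_false →]=  0    ⊢ (~ (0 | (0 | 0)))
(4) (0 | 0)  =[or_false →]=  0    ⊢ (~ (0 | 0))
(5) (0 | 0)  =[or_false →]=  0    ⊢ cost 3, within 3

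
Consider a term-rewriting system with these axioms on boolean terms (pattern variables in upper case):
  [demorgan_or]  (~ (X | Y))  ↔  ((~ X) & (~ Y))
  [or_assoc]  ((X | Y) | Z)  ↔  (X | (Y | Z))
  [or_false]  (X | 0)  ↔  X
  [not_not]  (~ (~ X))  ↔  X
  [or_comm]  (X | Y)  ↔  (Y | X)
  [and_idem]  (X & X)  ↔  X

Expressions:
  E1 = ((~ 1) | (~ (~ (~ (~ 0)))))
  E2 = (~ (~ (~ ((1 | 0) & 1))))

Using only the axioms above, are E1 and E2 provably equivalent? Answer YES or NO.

YES

step 1: not_not (→) rewrites (~ (~ (~ 0))) into (~ 0), now ((~ 1) | (~ (~ 0)))
step 2: not_not (→) rewrites (~ (~ 0)) into 0, now ((~ 1) | 0)
step 3: or_false (→) rewrites ((~ 1) | 0) into (~ 1)
step 4: not_not (←) rewrites (~ 1) into (~ (~ (~ 1)))
step 5: and_idem (←) rewrites 1 into (1 & 1), now (~ (~ (~ (1 & 1))))
step 6: or_false (←) rewrites 1 into (1 | 0), which is E2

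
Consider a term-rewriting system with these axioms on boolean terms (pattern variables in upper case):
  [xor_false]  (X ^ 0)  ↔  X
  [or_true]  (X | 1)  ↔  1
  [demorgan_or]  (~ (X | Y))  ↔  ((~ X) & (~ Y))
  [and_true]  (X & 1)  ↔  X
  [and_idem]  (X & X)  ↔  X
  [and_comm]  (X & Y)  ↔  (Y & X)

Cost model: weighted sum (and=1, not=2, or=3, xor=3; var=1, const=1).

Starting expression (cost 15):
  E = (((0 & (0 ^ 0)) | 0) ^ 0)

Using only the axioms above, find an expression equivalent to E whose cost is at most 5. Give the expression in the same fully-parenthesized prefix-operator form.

(0 | 0)   [cost 5]

1. [xor_false →] (((0 & (0 ^ 0)) | 0) ^ 0)  →  ((0 & (0 ^ 0)) | 0)
2. [xor_false →] (0 ^ 0)  →  0;  E = ((0 & 0) | 0)
3. [and_idem →] (0 & 0)  →  0;  cost 5 ≤ 5, done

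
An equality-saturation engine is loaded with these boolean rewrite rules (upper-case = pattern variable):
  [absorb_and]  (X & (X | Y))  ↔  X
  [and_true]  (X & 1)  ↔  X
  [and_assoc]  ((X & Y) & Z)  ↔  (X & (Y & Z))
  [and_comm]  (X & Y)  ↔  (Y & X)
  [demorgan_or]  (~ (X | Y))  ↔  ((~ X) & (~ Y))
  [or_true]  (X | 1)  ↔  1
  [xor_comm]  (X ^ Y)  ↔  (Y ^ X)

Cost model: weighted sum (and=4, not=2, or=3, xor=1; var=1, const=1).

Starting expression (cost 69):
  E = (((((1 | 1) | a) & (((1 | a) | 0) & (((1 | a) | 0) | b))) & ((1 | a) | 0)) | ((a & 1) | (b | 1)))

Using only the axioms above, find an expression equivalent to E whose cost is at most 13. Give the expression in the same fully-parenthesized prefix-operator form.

((1 | a) | (a | 1))   [cost 13]

1. [absorb_and →] (((1 | a) | 0) & (((1 | a) | 0) | b))  →  ((1 | a) | 0);  E = (((((1 | 1) | a) & ((1 | a) | 0)) & ((1 | a) | 0)) | ((a & 1) | (b | 1)))
2. [and_true →] (a & 1)  →  a;  E = (((((1 | 1) | a) & ((1 | a) | 0)) & ((1 | a) | 0)) | (a | (b | 1)))
3. [or_true →] (1 | 1)  →  1;  E = ((((1 | a) & ((1 | a) | 0)) & ((1 | a) | 0)) | (a | (b | 1)))
4. [absorb_and →] ((1 | a) & ((1 | a) | 0))  →  (1 | a);  E = (((1 | a) & ((1 | a) | 0)) | (a | (b | 1)))
5. [absorb_and →] ((1 | a) & ((1 | a) | 0))  →  (1 | a);  E = ((1 | a) | (a | (b | 1)))
6. [or_true →] (b | 1)  →  1;  cost 13 ≤ 13, done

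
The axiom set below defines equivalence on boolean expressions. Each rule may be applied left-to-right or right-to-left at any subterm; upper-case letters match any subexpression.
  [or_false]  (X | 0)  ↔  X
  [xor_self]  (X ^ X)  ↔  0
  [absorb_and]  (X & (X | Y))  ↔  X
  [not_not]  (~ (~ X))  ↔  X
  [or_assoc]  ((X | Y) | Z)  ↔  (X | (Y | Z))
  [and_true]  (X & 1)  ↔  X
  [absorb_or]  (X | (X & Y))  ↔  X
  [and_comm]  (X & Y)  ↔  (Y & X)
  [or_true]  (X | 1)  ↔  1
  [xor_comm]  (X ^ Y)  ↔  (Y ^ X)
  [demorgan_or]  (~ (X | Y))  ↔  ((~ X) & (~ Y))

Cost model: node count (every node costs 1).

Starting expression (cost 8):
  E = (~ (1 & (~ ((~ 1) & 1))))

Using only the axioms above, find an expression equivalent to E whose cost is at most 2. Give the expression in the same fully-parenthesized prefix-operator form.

(~ 1)   [cost 2]

1. [and_true →] ((~ 1) & 1)  →  (~ 1);  E = (~ (1 & (~ (~ 1))))
2. [not_not →] (~ (~ 1))  →  1;  E = (~ (1 & 1))
3. [and_true →] (1 & 1)  →  1;  cost 2 ≤ 2, done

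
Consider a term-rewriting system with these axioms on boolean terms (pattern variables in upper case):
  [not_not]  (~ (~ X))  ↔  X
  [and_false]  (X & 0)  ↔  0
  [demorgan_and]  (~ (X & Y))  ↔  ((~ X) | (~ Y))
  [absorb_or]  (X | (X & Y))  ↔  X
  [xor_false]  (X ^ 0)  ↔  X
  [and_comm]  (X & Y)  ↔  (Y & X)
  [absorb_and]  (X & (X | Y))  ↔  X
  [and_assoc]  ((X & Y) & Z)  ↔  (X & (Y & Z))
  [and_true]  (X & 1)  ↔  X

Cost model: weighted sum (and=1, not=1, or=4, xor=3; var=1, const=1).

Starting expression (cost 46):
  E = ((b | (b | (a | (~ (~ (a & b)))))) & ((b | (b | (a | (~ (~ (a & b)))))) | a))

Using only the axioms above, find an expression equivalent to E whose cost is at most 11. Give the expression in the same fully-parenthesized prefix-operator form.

(b | (b | a))   [cost 11]

1. [absorb_and →] ((b | (b | (a | (~ (~ (a & b)))))) & ((b | (b | (a | (~ (~ (a & b)))))) | a))  →  (b | (b | (a | (~ (~ (a & b))))))
2. [not_not →] (~ (~ (a & b)))  →  (a & b);  E = (b | (b | (a | (a & b))))
3. [absorb_or →] (a | (a & b))  →  a;  cost 11 ≤ 11, done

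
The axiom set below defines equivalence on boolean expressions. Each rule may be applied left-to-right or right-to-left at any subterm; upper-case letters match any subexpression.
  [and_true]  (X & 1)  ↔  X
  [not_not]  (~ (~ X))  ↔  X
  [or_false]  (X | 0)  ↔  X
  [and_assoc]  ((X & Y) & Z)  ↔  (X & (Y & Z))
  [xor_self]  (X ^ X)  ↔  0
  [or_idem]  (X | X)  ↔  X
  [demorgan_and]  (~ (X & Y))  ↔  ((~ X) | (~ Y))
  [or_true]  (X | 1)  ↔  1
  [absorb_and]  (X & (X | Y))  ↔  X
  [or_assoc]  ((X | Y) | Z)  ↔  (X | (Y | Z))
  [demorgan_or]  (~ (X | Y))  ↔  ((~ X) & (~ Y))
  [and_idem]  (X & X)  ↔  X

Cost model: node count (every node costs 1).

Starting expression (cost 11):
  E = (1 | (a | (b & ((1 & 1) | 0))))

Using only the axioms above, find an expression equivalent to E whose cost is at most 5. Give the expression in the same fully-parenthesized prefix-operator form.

(1 | (a | b))   [cost 5]

1. [and_true →] (1 & 1)  →  1;  E = (1 | (a | (b & (1 | 0))))
2. [or_false →] (1 | 0)  →  1;  E = (1 | (a | (b & 1)))
3. [and_true →] (b & 1)  →  b;  cost 5 ≤ 5, done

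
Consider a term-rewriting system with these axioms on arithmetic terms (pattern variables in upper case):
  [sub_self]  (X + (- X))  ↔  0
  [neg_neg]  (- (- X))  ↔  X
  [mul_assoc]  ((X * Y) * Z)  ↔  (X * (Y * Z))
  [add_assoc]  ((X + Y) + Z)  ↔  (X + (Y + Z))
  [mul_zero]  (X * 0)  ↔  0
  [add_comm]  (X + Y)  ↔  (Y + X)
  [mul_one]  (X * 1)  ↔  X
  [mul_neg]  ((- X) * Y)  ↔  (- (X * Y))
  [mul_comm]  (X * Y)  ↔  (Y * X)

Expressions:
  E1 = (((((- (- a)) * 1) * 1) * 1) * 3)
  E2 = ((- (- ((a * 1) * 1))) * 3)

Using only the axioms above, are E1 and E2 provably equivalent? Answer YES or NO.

1. [neg_neg →] (- (- a))  →  a;  E1 = ((((a * 1) * 1) * 1) * 3)
2. [mul_one →] (a * 1)  →  a;  E1 = (((a * 1) * 1) * 3)
3. [neg_neg ←] ((a * 1) * 1)  →  (- (- ((a * 1) * 1)));  this is E2

YES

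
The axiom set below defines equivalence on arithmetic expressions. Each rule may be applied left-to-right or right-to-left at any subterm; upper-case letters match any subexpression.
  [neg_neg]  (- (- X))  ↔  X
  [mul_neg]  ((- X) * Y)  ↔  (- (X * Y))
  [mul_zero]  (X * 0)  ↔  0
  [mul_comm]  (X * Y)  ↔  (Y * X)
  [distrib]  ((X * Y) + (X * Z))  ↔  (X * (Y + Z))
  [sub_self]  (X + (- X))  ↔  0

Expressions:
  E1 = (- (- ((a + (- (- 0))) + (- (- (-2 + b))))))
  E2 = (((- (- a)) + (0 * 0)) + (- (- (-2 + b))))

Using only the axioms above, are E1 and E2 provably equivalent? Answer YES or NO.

step 1: neg_neg (→) rewrites (- (- 0)) into 0, now (- (- ((a + 0) + (- (- (-2 + b))))))
step 2: neg_neg (→) rewrites (- (- ((a + 0) + (- (- (-2 + b)))))) into ((a + 0) + (- (- (-2 + b))))
step 3: neg_neg (←) rewrites a into (- (- a)), now (((- (- a)) + 0) + (- (- (-2 + b))))
step 4: mul_zero (←) rewrites 0 into (0 * 0), which is E2

YES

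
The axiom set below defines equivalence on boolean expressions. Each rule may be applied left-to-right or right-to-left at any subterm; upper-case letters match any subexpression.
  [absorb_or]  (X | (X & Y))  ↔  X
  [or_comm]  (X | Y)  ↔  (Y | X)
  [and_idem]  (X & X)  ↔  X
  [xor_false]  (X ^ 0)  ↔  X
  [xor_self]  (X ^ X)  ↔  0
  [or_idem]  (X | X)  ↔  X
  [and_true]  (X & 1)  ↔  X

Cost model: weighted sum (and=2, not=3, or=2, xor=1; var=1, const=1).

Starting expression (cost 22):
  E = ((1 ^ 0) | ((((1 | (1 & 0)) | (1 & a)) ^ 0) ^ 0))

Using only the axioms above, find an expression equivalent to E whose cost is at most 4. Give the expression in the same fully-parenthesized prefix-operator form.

(1 | 1)   [cost 4]

(1) (1 | (1 & 0))  =[absorb_or →]=  1    ⊢ ((1 ^ 0) | (((1 | (1 & a)) ^ 0) ^ 0))
(2) (1 ^ 0)  =[xor_false →]=  1    ⊢ (1 | (((1 | (1 & a)) ^ 0) ^ 0))
(3) (1 | (1 & a))  =[absorb_or →]=  1    ⊢ (1 | ((1 ^ 0) ^ 0))
(4) ((1 ^ 0) ^ 0)  =[xor_false →]=  (1 ^ 0)    ⊢ (1 | (1 ^ 0))
(5) (1 ^ 0)  =[xor_false →]=  1    ⊢ cost 4, within 4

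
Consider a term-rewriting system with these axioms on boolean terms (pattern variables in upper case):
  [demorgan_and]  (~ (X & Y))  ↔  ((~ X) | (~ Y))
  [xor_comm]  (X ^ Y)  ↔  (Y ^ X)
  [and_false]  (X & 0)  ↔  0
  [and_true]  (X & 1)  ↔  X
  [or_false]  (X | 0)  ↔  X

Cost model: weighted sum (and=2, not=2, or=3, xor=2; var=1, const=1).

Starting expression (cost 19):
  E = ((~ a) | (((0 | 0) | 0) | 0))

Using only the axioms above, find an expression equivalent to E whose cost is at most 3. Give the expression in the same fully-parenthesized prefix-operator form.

(~ a)   [cost 3]

step 1: or_false (→) rewrites (((0 | 0) | 0) | 0) into ((0 | 0) | 0), now ((~ a) | ((0 | 0) | 0))
step 2: or_false (→) rewrites ((0 | 0) | 0) into (0 | 0), now ((~ a) | (0 | 0))
step 3: or_false (→) rewrites (0 | 0) into 0, now ((~ a) | 0)
step 4: or_false (→) rewrites ((~ a) | 0) into (~ a), reaching cost 3 (bound 3)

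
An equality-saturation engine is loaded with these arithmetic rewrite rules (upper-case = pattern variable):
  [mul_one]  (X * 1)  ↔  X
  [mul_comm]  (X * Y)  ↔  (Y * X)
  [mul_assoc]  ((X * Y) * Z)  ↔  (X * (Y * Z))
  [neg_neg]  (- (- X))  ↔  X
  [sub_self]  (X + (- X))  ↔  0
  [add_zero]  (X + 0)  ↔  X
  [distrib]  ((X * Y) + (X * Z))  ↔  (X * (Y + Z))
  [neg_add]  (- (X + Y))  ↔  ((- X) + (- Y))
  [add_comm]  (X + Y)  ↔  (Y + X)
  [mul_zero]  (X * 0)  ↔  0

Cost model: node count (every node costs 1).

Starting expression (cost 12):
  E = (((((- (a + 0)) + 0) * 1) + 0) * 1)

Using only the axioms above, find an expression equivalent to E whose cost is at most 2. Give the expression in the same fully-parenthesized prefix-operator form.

step 1: add_zero (→) rewrites (a + 0) into a, now (((((- a) + 0) * 1) + 0) * 1)
step 2: mul_one (→) rewrites (((((- a) + 0) * 1) + 0) * 1) into ((((- a) + 0) * 1) + 0)
step 3: add_zero (→) rewrites ((- a) + 0) into (- a), now (((- a) * 1) + 0)
step 4: mul_one (→) rewrites ((- a) * 1) into (- a), now ((- a) + 0)
step 5: add_zero (→) rewrites ((- a) + 0) into (- a), reaching cost 2 (bound 2)

(- a)   [cost 2]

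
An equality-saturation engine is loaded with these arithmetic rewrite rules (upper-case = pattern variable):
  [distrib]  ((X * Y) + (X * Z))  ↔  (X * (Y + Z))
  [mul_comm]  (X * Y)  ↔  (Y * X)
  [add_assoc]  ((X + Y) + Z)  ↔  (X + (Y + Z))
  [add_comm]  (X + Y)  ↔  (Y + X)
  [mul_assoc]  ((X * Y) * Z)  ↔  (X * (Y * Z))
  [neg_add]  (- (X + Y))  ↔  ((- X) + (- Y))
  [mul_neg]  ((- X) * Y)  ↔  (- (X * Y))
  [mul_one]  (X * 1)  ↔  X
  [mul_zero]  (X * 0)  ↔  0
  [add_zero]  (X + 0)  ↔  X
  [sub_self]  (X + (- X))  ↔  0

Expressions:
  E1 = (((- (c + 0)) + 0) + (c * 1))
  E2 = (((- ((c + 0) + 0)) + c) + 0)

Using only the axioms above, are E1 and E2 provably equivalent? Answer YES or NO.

YES

(1) ((- (c + 0)) + 0)  =[add_zero →]=  (- (c + 0))    ⊢ ((- (c + 0)) + (c * 1))
(2) (c + 0)  =[add_zero →]=  c    ⊢ ((- c) + (c * 1))
(3) (c * 1)  =[mul_one →]=  c    ⊢ ((- c) + c)
(4) ((- c) + c)  =[add_zero ←]=  (((- c) + c) + 0)
(5) c  =[add_zero ←]=  (c + 0)    ⊢ (((- (c + 0)) + c) + 0)
(6) (c + 0)  =[add_zero ←]=  ((c + 0) + 0)    ⊢ E2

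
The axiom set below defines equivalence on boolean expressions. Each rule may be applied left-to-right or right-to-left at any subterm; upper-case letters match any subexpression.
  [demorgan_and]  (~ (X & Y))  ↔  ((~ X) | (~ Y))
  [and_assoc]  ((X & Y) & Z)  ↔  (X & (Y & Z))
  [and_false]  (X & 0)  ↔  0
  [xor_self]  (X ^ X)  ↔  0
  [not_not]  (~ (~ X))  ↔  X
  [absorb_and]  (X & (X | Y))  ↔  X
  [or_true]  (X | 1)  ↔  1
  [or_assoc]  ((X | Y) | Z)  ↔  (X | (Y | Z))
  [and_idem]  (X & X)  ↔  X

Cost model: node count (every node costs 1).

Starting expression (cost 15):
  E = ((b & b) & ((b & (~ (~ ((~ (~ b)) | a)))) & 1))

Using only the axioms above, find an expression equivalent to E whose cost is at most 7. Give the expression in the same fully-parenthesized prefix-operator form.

(1) (~ (~ ((~ (~ b)) | a)))  =[not_not →]=  ((~ (~ b)) | a)    ⊢ ((b & b) & ((b & ((~ (~ b)) | a)) & 1))
(2) (~ (~ b))  =[not_not →]=  b    ⊢ ((b & b) & ((b & (b | a)) & 1))
(3) (b & (b | a))  =[absorb_and →]=  b    ⊢ cost 7, within 7

((b & b) & (b & 1))   [cost 7]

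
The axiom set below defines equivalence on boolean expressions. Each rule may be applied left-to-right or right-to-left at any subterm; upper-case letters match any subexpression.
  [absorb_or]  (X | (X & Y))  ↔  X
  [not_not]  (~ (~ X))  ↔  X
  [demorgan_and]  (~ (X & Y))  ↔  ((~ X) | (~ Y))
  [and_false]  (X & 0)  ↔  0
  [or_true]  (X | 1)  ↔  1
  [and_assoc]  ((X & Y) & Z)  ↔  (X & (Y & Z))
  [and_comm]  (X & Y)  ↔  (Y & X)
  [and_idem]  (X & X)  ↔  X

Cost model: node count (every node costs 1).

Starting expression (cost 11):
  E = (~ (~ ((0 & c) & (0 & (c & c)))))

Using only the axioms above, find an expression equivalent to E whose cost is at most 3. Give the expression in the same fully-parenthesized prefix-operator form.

(1) (c & c)  =[and_idem →]=  c    ⊢ (~ (~ ((0 & c) & (0 & c))))
(2) (~ (~ ((0 & c) & (0 & c))))  =[not_not →]=  ((0 & c) & (0 & c))
(3) ((0 & c) & (0 & c))  =[and_idem →]=  (0 & c)    ⊢ cost 3, within 3

(0 & c)   [cost 3]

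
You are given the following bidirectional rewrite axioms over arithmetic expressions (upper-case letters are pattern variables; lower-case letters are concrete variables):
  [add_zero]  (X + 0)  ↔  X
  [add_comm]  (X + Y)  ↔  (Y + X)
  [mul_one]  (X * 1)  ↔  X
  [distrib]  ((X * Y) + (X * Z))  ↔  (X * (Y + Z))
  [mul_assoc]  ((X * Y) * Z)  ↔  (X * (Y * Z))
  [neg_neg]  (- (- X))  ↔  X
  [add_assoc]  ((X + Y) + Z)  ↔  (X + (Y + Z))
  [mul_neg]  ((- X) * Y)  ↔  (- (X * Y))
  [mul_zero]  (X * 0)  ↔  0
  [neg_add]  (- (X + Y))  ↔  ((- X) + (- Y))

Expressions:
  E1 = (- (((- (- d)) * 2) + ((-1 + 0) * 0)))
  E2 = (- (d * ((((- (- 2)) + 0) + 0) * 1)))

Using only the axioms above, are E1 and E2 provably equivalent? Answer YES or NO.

(1) (- (- d))  =[neg_neg →]=  d    ⊢ (- ((d * 2) + ((-1 + 0) * 0)))
(2) (-1 + 0)  =[add_zero →]=  -1    ⊢ (- ((d * 2) + (-1 * 0)))
(3) (-1 * 0)  =[mul_zero →]=  0    ⊢ (- ((d * 2) + 0))
(4) ((d * 2) + 0)  =[add_zero →]=  (d * 2)    ⊢ (- (d * 2))
(5) 2  =[add_zero ←]=  (2 + 0)    ⊢ (- (d * (2 + 0)))
(6) (2 + 0)  =[mul_one ←]=  ((2 + 0) * 1)    ⊢ (- (d * ((2 + 0) * 1)))
(7) (2 + 0)  =[add_zero ←]=  ((2 + 0) + 0)    ⊢ (- (d * (((2 + 0) + 0) * 1)))
(8) 2  =[neg_neg ←]=  (- (- 2))    ⊢ E2

YES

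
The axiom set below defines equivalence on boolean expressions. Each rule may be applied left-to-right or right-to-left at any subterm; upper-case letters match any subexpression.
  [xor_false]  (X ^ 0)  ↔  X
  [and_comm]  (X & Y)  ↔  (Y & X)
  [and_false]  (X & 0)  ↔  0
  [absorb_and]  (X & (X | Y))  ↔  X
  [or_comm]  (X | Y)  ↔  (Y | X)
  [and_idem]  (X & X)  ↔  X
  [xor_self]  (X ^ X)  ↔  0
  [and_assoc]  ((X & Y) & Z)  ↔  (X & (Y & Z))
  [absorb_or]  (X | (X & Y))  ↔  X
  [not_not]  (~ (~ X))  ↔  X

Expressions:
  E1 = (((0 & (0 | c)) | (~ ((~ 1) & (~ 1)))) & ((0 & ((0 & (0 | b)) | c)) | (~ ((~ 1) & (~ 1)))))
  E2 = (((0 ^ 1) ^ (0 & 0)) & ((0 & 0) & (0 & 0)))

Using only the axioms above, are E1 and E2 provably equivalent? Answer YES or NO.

The axioms are sound identities: if E1 ↔* E2 then E1 and E2 evaluate identically under any assignment.
Under b=0, c=0: E1 evaluates to 1, E2 to 0. Distinct ⇒ no rewrite sequence connects them.

NO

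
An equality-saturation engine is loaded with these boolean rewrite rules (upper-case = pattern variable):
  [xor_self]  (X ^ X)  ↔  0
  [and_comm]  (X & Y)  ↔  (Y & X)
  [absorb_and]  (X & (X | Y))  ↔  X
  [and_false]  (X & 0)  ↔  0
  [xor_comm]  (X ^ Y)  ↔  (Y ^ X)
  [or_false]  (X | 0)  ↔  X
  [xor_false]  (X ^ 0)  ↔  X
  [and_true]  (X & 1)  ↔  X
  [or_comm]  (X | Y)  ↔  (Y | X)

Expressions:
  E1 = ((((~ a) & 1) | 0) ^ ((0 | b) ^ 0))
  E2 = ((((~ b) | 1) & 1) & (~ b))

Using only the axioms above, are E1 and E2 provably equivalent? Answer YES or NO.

NO

Every axiom is a valid identity, so a rewrite proof would force E1 and E2 to agree under every assignment.
At a=1, b=0: E1 = 0 but E2 = 1; they differ, so no derivation exists.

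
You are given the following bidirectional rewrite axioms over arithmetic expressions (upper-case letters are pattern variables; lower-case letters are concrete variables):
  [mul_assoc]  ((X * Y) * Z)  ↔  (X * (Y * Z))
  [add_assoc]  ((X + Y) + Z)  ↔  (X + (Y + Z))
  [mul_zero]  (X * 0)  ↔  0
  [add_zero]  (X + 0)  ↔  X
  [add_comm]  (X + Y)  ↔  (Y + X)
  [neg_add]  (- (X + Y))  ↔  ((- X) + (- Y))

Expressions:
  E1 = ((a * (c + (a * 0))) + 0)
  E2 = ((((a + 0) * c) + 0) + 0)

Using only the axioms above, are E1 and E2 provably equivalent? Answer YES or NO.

YES

1. [add_zero →] ((a * (c + (a * 0))) + 0)  →  (a * (c + (a * 0)))
2. [mul_zero →] (a * 0)  →  0;  E1 = (a * (c + 0))
3. [add_zero →] (c + 0)  →  c;  E1 = (a * c)
4. [add_zero ←] (a * c)  →  ((a * c) + 0)
5. [add_zero ←] (a * c)  →  ((a * c) + 0);  E1 = (((a * c) + 0) + 0)
6. [add_zero ←] a  →  (a + 0);  this is E2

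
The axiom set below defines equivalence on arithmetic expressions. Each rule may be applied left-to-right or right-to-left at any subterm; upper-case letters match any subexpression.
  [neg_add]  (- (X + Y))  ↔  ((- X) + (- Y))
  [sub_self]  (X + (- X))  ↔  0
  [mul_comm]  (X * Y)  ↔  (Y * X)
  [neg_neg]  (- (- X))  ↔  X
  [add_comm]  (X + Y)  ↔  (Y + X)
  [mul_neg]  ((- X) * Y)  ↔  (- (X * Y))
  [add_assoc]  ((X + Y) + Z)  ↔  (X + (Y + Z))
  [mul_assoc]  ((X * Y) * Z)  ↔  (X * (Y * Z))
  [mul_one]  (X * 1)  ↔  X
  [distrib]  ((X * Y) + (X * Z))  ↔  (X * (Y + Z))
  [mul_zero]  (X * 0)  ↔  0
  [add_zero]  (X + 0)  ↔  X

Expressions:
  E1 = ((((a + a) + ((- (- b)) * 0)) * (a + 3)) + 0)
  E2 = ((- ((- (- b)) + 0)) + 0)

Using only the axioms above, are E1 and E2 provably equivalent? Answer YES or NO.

NO

Every axiom is a valid identity, so a rewrite proof would force E1 and E2 to agree under every assignment.
At a=0, b=1: E1 = 0 but E2 = -1; they differ, so no derivation exists.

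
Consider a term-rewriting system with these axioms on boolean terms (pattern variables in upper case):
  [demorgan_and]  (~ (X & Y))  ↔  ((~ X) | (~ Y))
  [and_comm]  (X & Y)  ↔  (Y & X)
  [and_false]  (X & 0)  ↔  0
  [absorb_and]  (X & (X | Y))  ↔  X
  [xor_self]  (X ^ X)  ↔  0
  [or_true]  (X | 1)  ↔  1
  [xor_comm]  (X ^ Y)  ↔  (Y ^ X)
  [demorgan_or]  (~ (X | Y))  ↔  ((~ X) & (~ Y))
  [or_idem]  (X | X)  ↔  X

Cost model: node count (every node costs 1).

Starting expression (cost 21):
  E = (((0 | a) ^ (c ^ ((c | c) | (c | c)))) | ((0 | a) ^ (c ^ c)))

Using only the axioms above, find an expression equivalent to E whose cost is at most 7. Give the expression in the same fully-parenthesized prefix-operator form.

step 1: or_idem (→) rewrites ((c | c) | (c | c)) into (c | c), now (((0 | a) ^ (c ^ (c | c))) | ((0 | a) ^ (c ^ c)))
step 2: or_idem (→) rewrites (c | c) into c, now (((0 | a) ^ (c ^ c)) | ((0 | a) ^ (c ^ c)))
step 3: or_idem (→) rewrites (((0 | a) ^ (c ^ c)) | ((0 | a) ^ (c ^ c))) into ((0 | a) ^ (c ^ c)), reaching cost 7 (bound 7)

((0 | a) ^ (c ^ c))   [cost 7]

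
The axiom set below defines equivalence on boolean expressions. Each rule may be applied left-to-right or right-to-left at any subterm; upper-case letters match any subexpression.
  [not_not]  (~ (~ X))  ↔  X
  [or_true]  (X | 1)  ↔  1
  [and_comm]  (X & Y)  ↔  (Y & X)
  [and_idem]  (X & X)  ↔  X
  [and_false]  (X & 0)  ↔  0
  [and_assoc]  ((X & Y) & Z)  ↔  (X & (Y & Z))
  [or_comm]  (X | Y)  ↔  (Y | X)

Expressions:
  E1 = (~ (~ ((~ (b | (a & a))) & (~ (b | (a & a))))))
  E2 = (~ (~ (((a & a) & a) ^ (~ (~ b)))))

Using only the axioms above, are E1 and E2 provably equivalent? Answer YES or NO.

The axioms are sound identities: if E1 ↔* E2 then E1 and E2 evaluate identically under any assignment.
Under a=0, b=0: E1 evaluates to 1, E2 to 0. Distinct ⇒ no rewrite sequence connects them.

NO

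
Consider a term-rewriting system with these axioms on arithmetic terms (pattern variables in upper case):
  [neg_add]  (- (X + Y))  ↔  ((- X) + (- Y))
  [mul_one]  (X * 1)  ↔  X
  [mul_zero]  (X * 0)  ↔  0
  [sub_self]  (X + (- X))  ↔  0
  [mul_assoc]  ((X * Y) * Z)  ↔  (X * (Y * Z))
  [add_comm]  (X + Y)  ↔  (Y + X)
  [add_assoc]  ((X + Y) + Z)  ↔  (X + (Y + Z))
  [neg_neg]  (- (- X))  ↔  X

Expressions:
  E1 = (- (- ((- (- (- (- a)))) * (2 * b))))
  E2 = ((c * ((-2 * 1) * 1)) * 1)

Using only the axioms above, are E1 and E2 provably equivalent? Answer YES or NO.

All listed rules preserve value, hence provable equivalence implies equal values everywhere; look for a separating assignment.
a=0, b=0, c=1 gives E1 ↦ 0, E2 ↦ -2; values differ ⇒ not provably equivalent.

NO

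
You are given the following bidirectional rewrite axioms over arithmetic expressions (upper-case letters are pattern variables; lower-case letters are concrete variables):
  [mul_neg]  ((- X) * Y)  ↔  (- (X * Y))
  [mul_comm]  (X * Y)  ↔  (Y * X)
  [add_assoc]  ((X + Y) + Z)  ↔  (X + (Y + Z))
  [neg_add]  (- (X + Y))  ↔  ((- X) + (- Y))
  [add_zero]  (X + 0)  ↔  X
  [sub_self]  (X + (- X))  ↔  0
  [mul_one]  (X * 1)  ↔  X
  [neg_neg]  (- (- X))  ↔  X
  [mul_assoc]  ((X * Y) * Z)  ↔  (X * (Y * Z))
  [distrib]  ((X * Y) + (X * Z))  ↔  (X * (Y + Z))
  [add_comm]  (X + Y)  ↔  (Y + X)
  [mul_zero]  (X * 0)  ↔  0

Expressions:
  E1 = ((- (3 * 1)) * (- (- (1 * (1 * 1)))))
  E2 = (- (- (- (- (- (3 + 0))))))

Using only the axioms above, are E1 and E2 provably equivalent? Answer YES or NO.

YES

step 1: neg_neg (→) rewrites (- (- (1 * (1 * 1)))) into (1 * (1 * 1)), now ((- (3 * 1)) * (1 * (1 * 1)))
step 2: mul_one (→) rewrites (3 * 1) into 3, now ((- 3) * (1 * (1 * 1)))
step 3: mul_one (→) rewrites (1 * 1) into 1, now ((- 3) * (1 * 1))
step 4: mul_one (→) rewrites (1 * 1) into 1, now ((- 3) * 1)
step 5: mul_one (→) rewrites ((- 3) * 1) into (- 3)
step 6: neg_neg (←) rewrites (- 3) into (- (- (- 3)))
step 7: neg_neg (←) rewrites (- (- (- 3))) into (- (- (- (- (- 3)))))
step 8: add_zero (←) rewrites 3 into (3 + 0), which is E2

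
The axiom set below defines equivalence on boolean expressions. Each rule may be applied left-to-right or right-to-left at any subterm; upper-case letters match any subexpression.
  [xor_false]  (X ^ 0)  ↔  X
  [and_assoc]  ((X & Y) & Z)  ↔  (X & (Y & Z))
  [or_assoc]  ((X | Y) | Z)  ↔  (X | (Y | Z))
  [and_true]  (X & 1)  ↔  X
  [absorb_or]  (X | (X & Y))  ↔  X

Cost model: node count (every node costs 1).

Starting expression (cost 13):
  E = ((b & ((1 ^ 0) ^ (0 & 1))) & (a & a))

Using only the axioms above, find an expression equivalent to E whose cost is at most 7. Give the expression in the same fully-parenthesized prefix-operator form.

((b & 1) & (a & a))   [cost 7]

(1) (1 ^ 0)  =[xor_false →]=  1    ⊢ ((b & (1 ^ (0 & 1))) & (a & a))
(2) (0 & 1)  =[and_true →]=  0    ⊢ ((b & (1 ^ 0)) & (a & a))
(3) (1 ^ 0)  =[xor_false →]=  1    ⊢ cost 7, within 7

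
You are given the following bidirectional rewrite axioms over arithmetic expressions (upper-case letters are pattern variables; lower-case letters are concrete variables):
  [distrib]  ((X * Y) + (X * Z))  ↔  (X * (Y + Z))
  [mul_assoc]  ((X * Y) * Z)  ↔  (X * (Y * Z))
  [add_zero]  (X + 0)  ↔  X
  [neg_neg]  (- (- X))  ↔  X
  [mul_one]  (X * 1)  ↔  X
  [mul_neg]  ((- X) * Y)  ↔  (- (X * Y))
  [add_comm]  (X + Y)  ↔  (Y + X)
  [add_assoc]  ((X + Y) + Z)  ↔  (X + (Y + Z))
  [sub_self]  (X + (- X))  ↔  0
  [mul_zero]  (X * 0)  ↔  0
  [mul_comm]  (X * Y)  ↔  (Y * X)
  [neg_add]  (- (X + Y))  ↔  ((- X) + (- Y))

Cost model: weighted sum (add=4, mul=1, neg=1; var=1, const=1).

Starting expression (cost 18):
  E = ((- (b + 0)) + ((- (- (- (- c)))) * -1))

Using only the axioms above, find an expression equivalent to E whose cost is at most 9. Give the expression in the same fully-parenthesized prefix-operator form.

((- b) + (c * -1))   [cost 9]

(1) (- (- c))  =[neg_neg →]=  c    ⊢ ((- (b + 0)) + ((- (- c)) * -1))
(2) (- (- c))  =[neg_neg →]=  c    ⊢ ((- (b + 0)) + (c * -1))
(3) (b + 0)  =[add_zero →]=  b    ⊢ cost 9, within 9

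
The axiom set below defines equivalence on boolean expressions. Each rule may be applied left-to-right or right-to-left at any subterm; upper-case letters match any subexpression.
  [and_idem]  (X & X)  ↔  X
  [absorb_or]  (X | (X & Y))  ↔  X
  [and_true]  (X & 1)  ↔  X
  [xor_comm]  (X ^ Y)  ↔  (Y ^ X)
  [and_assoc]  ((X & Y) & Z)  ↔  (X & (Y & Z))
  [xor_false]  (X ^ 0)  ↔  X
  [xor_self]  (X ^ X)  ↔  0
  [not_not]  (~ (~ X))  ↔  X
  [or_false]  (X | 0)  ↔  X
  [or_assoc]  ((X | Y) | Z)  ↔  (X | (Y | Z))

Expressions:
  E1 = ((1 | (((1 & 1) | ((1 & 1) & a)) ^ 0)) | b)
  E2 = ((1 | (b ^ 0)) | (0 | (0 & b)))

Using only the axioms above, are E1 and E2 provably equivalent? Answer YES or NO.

1. [absorb_or →] ((1 & 1) | ((1 & 1) & a))  →  (1 & 1);  E1 = ((1 | ((1 & 1) ^ 0)) | b)
2. [xor_false →] ((1 & 1) ^ 0)  →  (1 & 1);  E1 = ((1 | (1 & 1)) | b)
3. [absorb_or →] (1 | (1 & 1))  →  1;  E1 = (1 | b)
4. [xor_false ←] b  →  (b ^ 0);  E1 = (1 | (b ^ 0))
5. [or_false ←] (1 | (b ^ 0))  →  ((1 | (b ^ 0)) | 0)
6. [absorb_or ←] 0  →  (0 | (0 & b));  this is E2

YES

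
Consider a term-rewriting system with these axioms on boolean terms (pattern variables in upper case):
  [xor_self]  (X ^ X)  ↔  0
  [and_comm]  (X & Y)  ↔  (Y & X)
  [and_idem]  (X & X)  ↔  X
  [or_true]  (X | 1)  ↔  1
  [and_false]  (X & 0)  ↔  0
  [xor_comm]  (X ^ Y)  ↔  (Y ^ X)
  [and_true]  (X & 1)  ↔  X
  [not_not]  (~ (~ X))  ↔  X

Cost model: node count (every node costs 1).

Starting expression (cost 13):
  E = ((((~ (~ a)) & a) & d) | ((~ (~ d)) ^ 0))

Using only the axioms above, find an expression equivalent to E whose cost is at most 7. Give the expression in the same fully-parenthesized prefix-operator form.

step 1: not_not (→) rewrites (~ (~ a)) into a, now (((a & a) & d) | ((~ (~ d)) ^ 0))
step 2: not_not (→) rewrites (~ (~ d)) into d, now (((a & a) & d) | (d ^ 0))
step 3: and_idem (→) rewrites (a & a) into a, reaching cost 7 (bound 7)

((a & d) | (d ^ 0))   [cost 7]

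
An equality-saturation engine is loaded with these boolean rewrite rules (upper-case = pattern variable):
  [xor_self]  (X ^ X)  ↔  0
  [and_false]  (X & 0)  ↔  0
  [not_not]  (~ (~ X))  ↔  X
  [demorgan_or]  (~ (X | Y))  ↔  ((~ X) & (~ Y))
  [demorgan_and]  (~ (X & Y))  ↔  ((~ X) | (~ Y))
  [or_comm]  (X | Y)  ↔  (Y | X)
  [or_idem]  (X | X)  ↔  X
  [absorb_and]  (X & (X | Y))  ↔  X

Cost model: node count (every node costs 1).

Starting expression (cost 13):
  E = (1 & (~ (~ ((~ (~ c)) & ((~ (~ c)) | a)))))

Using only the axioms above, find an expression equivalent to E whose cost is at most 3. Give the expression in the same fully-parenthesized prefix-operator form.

step 1: absorb_and (→) rewrites ((~ (~ c)) & ((~ (~ c)) | a)) into (~ (~ c)), now (1 & (~ (~ (~ (~ c)))))
step 2: not_not (→) rewrites (~ (~ (~ (~ c)))) into (~ (~ c)), now (1 & (~ (~ c)))
step 3: not_not (→) rewrites (~ (~ c)) into c, reaching cost 3 (bound 3)

(1 & c)   [cost 3]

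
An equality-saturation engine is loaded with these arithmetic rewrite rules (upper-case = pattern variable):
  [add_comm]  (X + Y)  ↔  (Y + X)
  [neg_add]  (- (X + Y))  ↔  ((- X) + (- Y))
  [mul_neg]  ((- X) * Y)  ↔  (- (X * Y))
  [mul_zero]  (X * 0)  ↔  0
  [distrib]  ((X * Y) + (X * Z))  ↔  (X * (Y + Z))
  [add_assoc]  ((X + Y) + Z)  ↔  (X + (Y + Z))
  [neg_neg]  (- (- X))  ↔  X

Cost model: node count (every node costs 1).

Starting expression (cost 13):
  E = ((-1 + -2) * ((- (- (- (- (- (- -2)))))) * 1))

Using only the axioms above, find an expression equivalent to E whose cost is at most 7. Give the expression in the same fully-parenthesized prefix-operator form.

((-1 + -2) * (-2 * 1))   [cost 7]

(1) (- (- (- (- (- -2)))))  =[neg_neg →]=  (- (- (- -2)))    ⊢ ((-1 + -2) * ((- (- (- (- -2)))) * 1))
(2) (- (- (- -2)))  =[neg_neg →]=  (- -2)    ⊢ ((-1 + -2) * ((- (- -2)) * 1))
(3) (- (- -2))  =[neg_neg →]=  -2    ⊢ cost 7, within 7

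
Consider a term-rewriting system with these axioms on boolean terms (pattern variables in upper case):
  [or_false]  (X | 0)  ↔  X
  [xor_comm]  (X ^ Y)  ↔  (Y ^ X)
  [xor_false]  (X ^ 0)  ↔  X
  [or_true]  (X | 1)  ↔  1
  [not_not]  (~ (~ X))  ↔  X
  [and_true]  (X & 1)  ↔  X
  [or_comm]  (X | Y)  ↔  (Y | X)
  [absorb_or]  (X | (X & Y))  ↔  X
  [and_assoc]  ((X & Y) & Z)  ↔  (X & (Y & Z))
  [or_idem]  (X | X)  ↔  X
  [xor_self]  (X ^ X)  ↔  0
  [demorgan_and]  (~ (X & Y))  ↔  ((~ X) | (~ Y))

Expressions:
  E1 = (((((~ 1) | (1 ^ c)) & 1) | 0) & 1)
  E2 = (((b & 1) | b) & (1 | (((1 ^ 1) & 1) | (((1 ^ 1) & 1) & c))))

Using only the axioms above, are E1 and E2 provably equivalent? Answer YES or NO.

All listed rules preserve value, hence provable equivalence implies equal values everywhere; look for a separating assignment.
b=0, c=0 gives E1 ↦ 1, E2 ↦ 0; values differ ⇒ not provably equivalent.

NO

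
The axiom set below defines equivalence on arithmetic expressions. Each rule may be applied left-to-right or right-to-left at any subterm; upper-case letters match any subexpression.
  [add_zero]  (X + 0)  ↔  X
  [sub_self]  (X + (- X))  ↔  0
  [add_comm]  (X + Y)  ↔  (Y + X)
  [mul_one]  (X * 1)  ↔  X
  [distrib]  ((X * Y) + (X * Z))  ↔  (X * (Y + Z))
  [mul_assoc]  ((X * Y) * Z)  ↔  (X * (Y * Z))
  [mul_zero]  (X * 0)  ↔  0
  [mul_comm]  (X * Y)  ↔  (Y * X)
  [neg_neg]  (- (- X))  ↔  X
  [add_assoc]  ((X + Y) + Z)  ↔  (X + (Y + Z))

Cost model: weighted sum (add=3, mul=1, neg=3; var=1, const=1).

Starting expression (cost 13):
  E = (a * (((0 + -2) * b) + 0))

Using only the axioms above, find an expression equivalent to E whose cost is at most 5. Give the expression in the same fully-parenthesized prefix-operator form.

(1) (((0 + -2) * b) + 0)  =[add_zero →]=  ((0 + -2) * b)    ⊢ (a * ((0 + -2) * b))
(2) (0 + -2)  =[add_comm →]=  (-2 + 0)    ⊢ (a * ((-2 + 0) * b))
(3) (-2 + 0)  =[add_zero →]=  -2    ⊢ cost 5, within 5

(a * (-2 * b))   [cost 5]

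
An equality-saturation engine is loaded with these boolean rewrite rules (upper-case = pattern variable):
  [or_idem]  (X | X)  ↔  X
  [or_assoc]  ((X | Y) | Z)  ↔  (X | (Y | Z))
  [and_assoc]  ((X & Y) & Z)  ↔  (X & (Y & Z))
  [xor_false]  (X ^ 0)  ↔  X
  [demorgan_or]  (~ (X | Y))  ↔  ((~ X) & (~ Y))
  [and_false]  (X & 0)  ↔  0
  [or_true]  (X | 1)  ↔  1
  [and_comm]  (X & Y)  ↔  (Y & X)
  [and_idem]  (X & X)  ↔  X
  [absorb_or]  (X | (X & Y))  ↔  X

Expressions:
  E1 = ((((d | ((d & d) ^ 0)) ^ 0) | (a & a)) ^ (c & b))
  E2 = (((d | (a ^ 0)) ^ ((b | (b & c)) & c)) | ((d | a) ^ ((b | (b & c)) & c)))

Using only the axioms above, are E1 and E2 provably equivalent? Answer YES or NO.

YES

(1) ((d & d) ^ 0)  =[xor_false →]=  (d & d)    ⊢ ((((d | (d & d)) ^ 0) | (a & a)) ^ (c & b))
(2) ((d | (d & d)) ^ 0)  =[xor_false →]=  (d | (d & d))    ⊢ (((d | (d & d)) | (a & a)) ^ (c & b))
(3) (d | (d & d))  =[absorb_or →]=  d    ⊢ ((d | (a & a)) ^ (c & b))
(4) (a & a)  =[and_idem →]=  a    ⊢ ((d | a) ^ (c & b))
(5) (c & b)  =[and_comm →]=  (b & c)    ⊢ ((d | a) ^ (b & c))
(6) b  =[absorb_or ←]=  (b | (b & c))    ⊢ ((d | a) ^ ((b | (b & c)) & c))
(7) ((d | a) ^ ((b | (b & c)) & c))  =[or_idem ←]=  (((d | a) ^ ((b | (b & c)) & c)) | ((d | a) ^ ((b | (b & c)) & c)))
(8) a  =[xor_false ←]=  (a ^ 0)    ⊢ E2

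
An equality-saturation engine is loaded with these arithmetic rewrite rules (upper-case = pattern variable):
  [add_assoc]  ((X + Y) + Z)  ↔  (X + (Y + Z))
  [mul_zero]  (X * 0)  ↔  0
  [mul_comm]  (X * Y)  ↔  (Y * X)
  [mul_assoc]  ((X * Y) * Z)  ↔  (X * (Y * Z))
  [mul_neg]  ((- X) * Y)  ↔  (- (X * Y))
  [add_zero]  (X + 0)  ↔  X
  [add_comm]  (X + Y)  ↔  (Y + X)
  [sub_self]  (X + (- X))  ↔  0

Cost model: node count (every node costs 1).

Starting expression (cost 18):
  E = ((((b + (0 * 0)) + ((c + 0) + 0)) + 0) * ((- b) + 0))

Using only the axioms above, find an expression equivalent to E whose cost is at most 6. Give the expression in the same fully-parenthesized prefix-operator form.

(1) (((b + (0 * 0)) + ((c + 0) + 0)) + 0)  =[add_zero →]=  ((b + (0 * 0)) + ((c + 0) + 0))    ⊢ (((b + (0 * 0)) + ((c + 0) + 0)) * ((- b) + 0))
(2) (c + 0)  =[add_zero →]=  c    ⊢ (((b + (0 * 0)) + (c + 0)) * ((- b) + 0))
(3) (0 * 0)  =[mul_zero →]=  0    ⊢ (((b + 0) + (c + 0)) * ((- b) + 0))
(4) ((- b) + 0)  =[add_zero →]=  (- b)    ⊢ (((b + 0) + (c + 0)) * (- b))
(5) (b + 0)  =[add_zero →]=  b    ⊢ ((b + (c + 0)) * (- b))
(6) (c + 0)  =[add_zero →]=  c    ⊢ cost 6, within 6

((b + c) * (- b))   [cost 6]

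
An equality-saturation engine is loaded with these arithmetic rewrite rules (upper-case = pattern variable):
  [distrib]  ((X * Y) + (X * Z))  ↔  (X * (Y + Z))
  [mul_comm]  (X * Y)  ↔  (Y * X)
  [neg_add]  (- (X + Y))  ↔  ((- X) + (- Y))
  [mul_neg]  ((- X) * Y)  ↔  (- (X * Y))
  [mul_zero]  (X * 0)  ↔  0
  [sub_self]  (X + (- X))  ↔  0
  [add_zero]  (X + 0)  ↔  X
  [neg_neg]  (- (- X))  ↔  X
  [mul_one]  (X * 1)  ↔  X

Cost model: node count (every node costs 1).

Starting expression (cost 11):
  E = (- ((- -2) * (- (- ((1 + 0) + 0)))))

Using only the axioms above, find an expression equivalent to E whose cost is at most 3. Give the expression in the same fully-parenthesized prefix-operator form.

(- (- -2))   [cost 3]

(1) (1 + 0)  =[add_zero →]=  1    ⊢ (- ((- -2) * (- (- (1 + 0)))))
(2) (- (- (1 + 0)))  =[neg_neg →]=  (1 + 0)    ⊢ (- ((- -2) * (1 + 0)))
(3) (1 + 0)  =[add_zero →]=  1    ⊢ (- ((- -2) * 1))
(4) ((- -2) * 1)  =[mul_one →]=  (- -2)    ⊢ cost 3, within 3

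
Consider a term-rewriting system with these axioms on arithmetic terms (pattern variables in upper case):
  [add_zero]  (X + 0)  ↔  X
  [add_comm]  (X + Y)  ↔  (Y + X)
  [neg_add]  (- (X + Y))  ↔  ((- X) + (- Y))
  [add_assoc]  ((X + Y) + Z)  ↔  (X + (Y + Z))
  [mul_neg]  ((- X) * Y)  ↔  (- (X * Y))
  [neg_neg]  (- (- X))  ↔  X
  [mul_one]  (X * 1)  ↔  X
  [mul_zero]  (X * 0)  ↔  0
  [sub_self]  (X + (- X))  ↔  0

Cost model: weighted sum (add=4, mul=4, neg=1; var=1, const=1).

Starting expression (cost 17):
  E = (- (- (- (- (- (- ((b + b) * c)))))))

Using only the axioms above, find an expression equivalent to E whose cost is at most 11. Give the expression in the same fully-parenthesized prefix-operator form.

((b + b) * c)   [cost 11]

step 1: neg_neg (→) rewrites (- (- (- (- (- ((b + b) * c)))))) into (- (- (- ((b + b) * c)))), now (- (- (- (- ((b + b) * c)))))
step 2: neg_neg (→) rewrites (- (- ((b + b) * c))) into ((b + b) * c), now (- (- ((b + b) * c)))
step 3: neg_neg (→) rewrites (- (- ((b + b) * c))) into ((b + b) * c), reaching cost 11 (bound 11)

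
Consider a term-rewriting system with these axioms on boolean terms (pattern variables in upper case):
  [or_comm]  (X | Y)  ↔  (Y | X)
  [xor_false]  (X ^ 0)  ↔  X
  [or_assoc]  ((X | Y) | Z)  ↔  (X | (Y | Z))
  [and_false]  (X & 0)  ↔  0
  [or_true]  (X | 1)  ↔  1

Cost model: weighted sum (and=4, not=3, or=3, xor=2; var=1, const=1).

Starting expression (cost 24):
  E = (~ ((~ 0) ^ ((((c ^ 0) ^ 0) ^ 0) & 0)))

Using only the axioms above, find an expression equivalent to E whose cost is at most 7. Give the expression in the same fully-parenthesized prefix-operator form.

1. [xor_false →] (((c ^ 0) ^ 0) ^ 0)  →  ((c ^ 0) ^ 0);  E = (~ ((~ 0) ^ (((c ^ 0) ^ 0) & 0)))
2. [xor_false →] ((c ^ 0) ^ 0)  →  (c ^ 0);  E = (~ ((~ 0) ^ ((c ^ 0) & 0)))
3. [xor_false →] (c ^ 0)  →  c;  E = (~ ((~ 0) ^ (c & 0)))
4. [and_false →] (c & 0)  →  0;  E = (~ ((~ 0) ^ 0))
5. [xor_false →] ((~ 0) ^ 0)  →  (~ 0);  cost 7 ≤ 7, done

(~ (~ 0))   [cost 7]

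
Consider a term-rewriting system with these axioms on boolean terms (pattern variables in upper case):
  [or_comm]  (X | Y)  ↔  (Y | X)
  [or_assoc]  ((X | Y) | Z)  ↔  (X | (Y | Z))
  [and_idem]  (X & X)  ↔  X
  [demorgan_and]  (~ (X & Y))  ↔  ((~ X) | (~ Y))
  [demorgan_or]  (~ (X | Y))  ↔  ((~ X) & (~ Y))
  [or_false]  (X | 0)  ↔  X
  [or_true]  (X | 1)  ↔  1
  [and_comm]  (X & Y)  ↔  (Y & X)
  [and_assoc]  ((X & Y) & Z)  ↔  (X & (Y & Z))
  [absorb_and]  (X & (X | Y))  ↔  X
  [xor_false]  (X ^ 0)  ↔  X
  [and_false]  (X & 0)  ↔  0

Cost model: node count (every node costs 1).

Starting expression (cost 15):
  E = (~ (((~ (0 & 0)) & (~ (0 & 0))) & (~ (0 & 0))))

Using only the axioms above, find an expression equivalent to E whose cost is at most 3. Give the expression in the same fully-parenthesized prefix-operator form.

(~ (~ 0))   [cost 3]

(1) ((~ (0 & 0)) & (~ (0 & 0)))  =[and_idem →]=  (~ (0 & 0))    ⊢ (~ ((~ (0 & 0)) & (~ (0 & 0))))
(2) ((~ (0 & 0)) & (~ (0 & 0)))  =[and_idem →]=  (~ (0 & 0))    ⊢ (~ (~ (0 & 0)))
(3) (0 & 0)  =[and_idem →]=  0    ⊢ cost 3, within 3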